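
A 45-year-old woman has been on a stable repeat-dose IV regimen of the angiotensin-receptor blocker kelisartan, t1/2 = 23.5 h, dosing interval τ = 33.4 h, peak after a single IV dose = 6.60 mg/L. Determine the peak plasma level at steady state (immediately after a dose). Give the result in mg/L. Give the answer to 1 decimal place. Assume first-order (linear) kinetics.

k = ln2 / t½ = 0.693147 / 23.5 = 0.02950 h⁻¹
e^(−kτ) = e^(−0.02950 × 33.4) = 0.3733
Accumulation ratio R = 1 / (1 − e^(−kτ)) = 1 / (1 − 0.3733) = 1.596
Steady-state peak = C₀ × R = 6.60 × 1.596 = 10.53 mg/L

10.5 mg/L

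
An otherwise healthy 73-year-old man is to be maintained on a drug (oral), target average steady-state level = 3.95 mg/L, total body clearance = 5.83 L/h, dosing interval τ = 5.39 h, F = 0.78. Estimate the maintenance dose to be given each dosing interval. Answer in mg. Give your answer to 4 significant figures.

159.1 mg

At steady state, F × (Dose/τ) = Css × CL.
Dose = Css × CL × τ / F = 3.95 × 5.830 × 5.39 / 0.78 = 159.1 mg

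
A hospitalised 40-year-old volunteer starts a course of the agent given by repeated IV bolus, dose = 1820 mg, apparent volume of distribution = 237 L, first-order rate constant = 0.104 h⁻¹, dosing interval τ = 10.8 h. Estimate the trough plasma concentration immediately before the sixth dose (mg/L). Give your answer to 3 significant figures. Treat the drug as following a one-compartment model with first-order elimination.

3.69 mg/L

C₀ per dose = Dose / Vd = 1820 / 237 = 7.679 mg/L
Fraction remaining after one interval: r = e^(−kτ) = e^(−0.1040 × 10.8) = 0.3252
Before dose 6, 5 doses have been given (aged 1τ, 2τ, 3τ, 4τ, 5τ).
C_trough = C₀ × (r + r² + … + r^5) = C₀ × r(1−r^5)/(1−r)
        = 7.679 × 0.3252 × (1 − 0.003637) / (1 − 0.3252) = 3.687 mg/L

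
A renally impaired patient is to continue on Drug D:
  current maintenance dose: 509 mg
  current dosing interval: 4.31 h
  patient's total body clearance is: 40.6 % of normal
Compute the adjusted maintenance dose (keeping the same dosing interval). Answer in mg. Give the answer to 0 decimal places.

To keep the same average steady-state level, dosing rate must scale with clearance.
CL ratio = 40.6 / 100 = 0.4060
New dose (same interval) = 509 × 0.4060 = 206.7 mg

207 mg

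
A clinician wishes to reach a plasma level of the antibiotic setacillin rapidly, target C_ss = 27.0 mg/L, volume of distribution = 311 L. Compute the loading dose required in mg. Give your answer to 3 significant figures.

LD = Css × Vd = 27.0 × 311 = 8397 mg

8400 mg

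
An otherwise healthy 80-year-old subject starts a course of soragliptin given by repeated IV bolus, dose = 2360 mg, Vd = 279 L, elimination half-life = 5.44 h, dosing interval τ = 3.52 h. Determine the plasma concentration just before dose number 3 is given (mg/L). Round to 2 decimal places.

8.85 mg/L

C₀ per dose = Dose / Vd = 2360 / 279 = 8.459 mg/L
k = ln2 / t½ = 0.693147 / 5.44 = 0.1274 h⁻¹
Fraction remaining after one interval: r = e^(−kτ) = e^(−0.1274 × 3.52) = 0.6386
Before dose 3, 2 doses have been given (aged 1τ, 2τ).
C_trough = C₀ × (r + r²) = 8.459 × (0.6386 + 0.4078) = 8.851 mg/L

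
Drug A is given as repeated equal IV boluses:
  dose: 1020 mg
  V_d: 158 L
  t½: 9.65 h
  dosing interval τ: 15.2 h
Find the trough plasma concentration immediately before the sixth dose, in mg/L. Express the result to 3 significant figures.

3.25 mg/L

C₀ per dose = Dose / Vd = 1020 / 158 = 6.456 mg/L
k = ln2 / t½ = 0.693147 / 9.65 = 0.07183 h⁻¹
Fraction remaining after one interval: r = e^(−kτ) = e^(−0.07183 × 15.2) = 0.3356
Before dose 6, 5 doses have been given (aged 1τ, 2τ, 3τ, 4τ, 5τ).
C_trough = C₀ × (r + r² + … + r^5) = C₀ × r(1−r^5)/(1−r)
        = 6.456 × 0.3356 × (1 − 0.004257) / (1 − 0.3356) = 3.247 mg/L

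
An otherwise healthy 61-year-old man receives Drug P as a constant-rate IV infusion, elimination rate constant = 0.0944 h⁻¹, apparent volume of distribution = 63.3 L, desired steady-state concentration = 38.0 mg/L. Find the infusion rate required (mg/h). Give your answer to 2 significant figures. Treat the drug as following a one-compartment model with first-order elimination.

CL = k × Vd = 0.09440 × 63.3 = 5.976 L/h
At steady state, infusion rate R₀ = Css × CL = 38.0 × 5.976 = 227.1 mg/h

230 mg/h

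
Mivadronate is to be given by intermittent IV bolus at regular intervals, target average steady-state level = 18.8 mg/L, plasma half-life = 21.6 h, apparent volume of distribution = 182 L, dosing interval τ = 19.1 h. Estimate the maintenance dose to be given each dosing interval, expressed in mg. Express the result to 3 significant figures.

2100 mg

k = ln2 / t½ = 0.693147 / 21.6 = 0.03209 h⁻¹
CL = k × Vd = 0.03209 × 182 = 5.840 L/h
At steady state, Dose/τ = Css × CL.
Dose = Css × CL × τ = 18.8 × 5.840 × 19.1 = 2097 mg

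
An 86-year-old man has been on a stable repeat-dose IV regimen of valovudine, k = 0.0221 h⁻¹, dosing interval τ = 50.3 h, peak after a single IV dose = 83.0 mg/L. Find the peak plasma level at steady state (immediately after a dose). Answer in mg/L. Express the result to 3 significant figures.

124 mg/L

e^(−kτ) = e^(−0.02210 × 50.3) = 0.3290
Accumulation ratio R = 1 / (1 − e^(−kτ)) = 1 / (1 − 0.3290) = 1.490
Steady-state peak = C₀ × R = 83.0 × 1.490 = 123.7 mg/L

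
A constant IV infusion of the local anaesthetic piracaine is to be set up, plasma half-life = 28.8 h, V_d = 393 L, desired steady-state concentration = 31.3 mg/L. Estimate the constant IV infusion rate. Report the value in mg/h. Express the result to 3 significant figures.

k = ln2 / t½ = 0.693147 / 28.8 = 0.02407 h⁻¹
CL = k × Vd = 0.02407 × 393 = 9.460 L/h
At steady state, infusion rate R₀ = Css × CL = 31.3 × 9.460 = 296.1 mg/h

296 mg/h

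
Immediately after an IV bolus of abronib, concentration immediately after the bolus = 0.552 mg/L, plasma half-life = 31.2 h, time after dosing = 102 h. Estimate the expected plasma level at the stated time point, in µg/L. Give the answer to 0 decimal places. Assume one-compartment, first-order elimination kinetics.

k = ln2 / t½ = 0.693147 / 31.2 = 0.02222 h⁻¹
C = C₀ · e^(−k·t) = 0.5520 × e^(−0.02222 × 102)
  = 0.5520 × 0.1037 = 0.05724 mg/L
Convert: 0.05724 mg/L × 1000 = 57.24 µg/L

57 µg/L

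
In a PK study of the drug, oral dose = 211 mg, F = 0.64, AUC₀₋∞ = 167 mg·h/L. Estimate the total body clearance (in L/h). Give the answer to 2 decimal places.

0.81 L/h

CL = F·Dose / AUC = 0.64 × 211 / 167 = 0.8086 L/h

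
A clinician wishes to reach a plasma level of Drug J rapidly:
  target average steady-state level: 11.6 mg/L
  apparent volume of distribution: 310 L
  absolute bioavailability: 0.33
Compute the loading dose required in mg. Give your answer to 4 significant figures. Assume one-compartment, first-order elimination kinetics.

10900 mg

LD = Css × Vd / F = 11.6 × 310 / 0.33 = 10900 mg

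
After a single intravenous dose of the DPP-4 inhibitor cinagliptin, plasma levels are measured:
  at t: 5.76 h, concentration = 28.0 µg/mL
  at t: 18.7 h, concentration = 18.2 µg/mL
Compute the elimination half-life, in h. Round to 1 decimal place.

k = ln(C₁/C₂) / (t₂ − t₁) = ln(28.0/18.2) / (18.7 − 5.76)
  = 0.4308 / 12.94 = 0.03329 h⁻¹
t½ = ln2 / k = 0.693147 / 0.03329 = 20.82 h

20.8 h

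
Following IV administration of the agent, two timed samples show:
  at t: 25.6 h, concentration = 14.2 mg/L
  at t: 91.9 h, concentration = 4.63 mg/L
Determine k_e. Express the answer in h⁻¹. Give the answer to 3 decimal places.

0.017 h⁻¹

k = ln(C₁/C₂) / (t₂ − t₁) = ln(14.2/4.63) / (91.9 − 25.6)
  = 1.121 / 66.30 = 0.01691 h⁻¹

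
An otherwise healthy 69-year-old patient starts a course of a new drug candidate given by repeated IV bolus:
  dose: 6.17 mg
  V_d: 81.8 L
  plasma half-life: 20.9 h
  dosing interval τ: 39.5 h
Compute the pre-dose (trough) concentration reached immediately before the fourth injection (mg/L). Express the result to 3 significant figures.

0.0273 mg/L

C₀ per dose = Dose / Vd = 6.17 / 81.8 = 0.07543 mg/L
k = ln2 / t½ = 0.693147 / 20.9 = 0.03316 h⁻¹
Fraction remaining after one interval: r = e^(−kτ) = e^(−0.03316 × 39.5) = 0.2699
Before dose 4, 3 doses have been given (aged 1τ, 2τ, 3τ).
C_trough = C₀ × (r + r² + … + r^3) = C₀ × r(1−r^3)/(1−r)
        = 0.07543 × 0.2699 × (1 − 0.01966) / (1 − 0.2699) = 0.02734 mg/L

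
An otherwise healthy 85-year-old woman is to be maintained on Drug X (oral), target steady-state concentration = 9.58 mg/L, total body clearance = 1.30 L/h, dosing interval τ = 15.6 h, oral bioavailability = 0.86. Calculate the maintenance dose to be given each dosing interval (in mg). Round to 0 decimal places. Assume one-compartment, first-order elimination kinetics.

226 mg

At steady state, F × (Dose/τ) = Css × CL.
Dose = Css × CL × τ / F = 9.58 × 1.300 × 15.6 / 0.86 = 225.9 mg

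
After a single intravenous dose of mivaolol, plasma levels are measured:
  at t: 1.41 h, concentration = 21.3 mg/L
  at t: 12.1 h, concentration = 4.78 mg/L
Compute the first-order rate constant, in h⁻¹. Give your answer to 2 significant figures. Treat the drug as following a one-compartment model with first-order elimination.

0.14 h⁻¹

k = ln(C₁/C₂) / (t₂ − t₁) = ln(21.3/4.78) / (12.1 − 1.41)
  = 1.494 / 10.69 = 0.1398 h⁻¹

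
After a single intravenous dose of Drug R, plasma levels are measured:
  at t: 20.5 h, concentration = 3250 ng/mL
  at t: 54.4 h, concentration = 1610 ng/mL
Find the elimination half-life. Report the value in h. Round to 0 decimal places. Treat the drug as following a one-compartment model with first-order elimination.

33 h

k = ln(C₁/C₂) / (t₂ − t₁) = ln(3250/1610) / (54.4 − 20.5)
  = 0.7024 / 33.90 = 0.02072 h⁻¹
t½ = ln2 / k = 0.693147 / 0.02072 = 33.45 h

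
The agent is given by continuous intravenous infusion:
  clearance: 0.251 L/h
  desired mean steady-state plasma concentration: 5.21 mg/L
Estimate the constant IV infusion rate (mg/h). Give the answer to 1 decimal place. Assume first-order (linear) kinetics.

1.3 mg/h

At steady state, infusion rate R₀ = Css × CL = 5.21 × 0.2510 = 1.308 mg/h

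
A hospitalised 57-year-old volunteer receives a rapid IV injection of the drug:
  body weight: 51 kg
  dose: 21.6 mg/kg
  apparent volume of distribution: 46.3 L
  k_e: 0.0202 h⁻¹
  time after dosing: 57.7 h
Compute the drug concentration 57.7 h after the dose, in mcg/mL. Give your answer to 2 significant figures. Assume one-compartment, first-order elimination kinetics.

7.4 mcg/mL

Total dose = 21.6 × 51 = 1102 mg
C₀ = Dose / Vd = 1102 / 46.3 = 23.80 mg/L
C = C₀ · e^(−k·t) = 23.80 × e^(−0.02020 × 57.7)
  = 23.80 × 0.3118 = 7.421 mg/L
(7.421 mg/L = 7.421 mcg/mL)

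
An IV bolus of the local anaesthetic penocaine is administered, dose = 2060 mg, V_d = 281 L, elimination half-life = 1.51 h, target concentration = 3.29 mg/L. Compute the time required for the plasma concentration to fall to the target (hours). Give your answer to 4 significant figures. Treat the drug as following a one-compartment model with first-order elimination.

C₀ = Dose / Vd = 2060 / 281 = 7.331 mg/L
k = ln2 / t½ = 0.693147 / 1.51 = 0.4590 h⁻¹
t = ln(C₀ / C) / k = ln(7.331 / 3.29) / 0.4590
  = ln(2.228) / 0.4590 = 0.8011 / 0.4590 = 1.745 h

1.745 h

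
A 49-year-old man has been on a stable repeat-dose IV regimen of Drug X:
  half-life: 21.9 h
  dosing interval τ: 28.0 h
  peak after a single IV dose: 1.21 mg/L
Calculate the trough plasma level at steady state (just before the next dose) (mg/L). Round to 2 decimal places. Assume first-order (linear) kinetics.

k = ln2 / t½ = 0.693147 / 21.9 = 0.03165 h⁻¹
e^(−kτ) = e^(−0.03165 × 28.0) = 0.4122
Accumulation ratio R = 1 / (1 − e^(−kτ)) = 1 / (1 − 0.4122) = 1.701
Steady-state trough = C₀ × R × e^(−kτ) = 1.21 × 1.701 × 0.4122 = 0.8484 mg/L

0.85 mg/L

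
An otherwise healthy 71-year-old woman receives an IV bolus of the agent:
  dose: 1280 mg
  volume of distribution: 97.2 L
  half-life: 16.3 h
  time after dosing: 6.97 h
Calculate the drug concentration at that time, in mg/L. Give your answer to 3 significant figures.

C₀ = Dose / Vd = 1280 / 97.2 = 13.17 mg/L
k = ln2 / t½ = 0.693147 / 16.3 = 0.04252 h⁻¹
C = C₀ · e^(−k·t) = 13.17 × e^(−0.04252 × 6.97)
  = 13.17 × 0.7435 = 9.792 mg/L

9.79 mg/L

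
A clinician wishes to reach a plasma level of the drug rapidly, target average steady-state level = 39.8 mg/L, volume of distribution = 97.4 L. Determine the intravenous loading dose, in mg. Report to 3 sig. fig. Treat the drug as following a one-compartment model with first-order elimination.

LD = Css × Vd = 39.8 × 97.4 = 3877 mg

3880 mg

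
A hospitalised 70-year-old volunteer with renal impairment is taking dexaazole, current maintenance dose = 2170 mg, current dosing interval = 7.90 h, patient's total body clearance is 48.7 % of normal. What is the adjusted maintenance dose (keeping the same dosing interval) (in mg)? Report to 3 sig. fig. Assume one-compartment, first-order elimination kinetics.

To keep the same average steady-state level, dosing rate must scale with clearance.
CL ratio = 48.7 / 100 = 0.4870
New dose (same interval) = 2170 × 0.4870 = 1057 mg

1060 mg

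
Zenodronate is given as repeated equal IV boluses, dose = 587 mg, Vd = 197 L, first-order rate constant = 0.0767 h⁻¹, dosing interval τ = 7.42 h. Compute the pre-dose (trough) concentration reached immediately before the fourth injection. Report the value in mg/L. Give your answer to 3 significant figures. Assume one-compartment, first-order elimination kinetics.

3.18 mg/L

C₀ per dose = Dose / Vd = 587 / 197 = 2.980 mg/L
Fraction remaining after one interval: r = e^(−kτ) = e^(−0.07670 × 7.42) = 0.5660
Before dose 4, 3 doses have been given (aged 1τ, 2τ, 3τ).
C_trough = C₀ × (r + r² + … + r^3) = C₀ × r(1−r^3)/(1−r)
        = 2.980 × 0.5660 × (1 − 0.1813) / (1 − 0.5660) = 3.182 mg/L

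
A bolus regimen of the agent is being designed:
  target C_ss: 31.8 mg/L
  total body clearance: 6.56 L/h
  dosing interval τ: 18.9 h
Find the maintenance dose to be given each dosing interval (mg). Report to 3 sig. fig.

3940 mg

At steady state, Dose/τ = Css × CL.
Dose = Css × CL × τ = 31.8 × 6.560 × 18.9 = 3943 mg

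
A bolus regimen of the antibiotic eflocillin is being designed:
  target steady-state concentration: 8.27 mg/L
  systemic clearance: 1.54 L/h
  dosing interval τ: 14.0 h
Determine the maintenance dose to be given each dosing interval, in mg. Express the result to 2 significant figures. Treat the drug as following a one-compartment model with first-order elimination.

At steady state, Dose/τ = Css × CL.
Dose = Css × CL × τ = 8.27 × 1.540 × 14.0 = 178.3 mg

180 mg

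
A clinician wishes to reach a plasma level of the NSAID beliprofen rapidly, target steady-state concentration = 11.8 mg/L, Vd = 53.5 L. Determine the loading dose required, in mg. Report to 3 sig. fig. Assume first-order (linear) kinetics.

631 mg

LD = Css × Vd = 11.8 × 53.5 = 631.3 mg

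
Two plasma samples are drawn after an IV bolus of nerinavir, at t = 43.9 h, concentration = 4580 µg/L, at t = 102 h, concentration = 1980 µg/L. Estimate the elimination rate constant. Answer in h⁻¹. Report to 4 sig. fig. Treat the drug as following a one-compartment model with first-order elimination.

k = ln(C₁/C₂) / (t₂ − t₁) = ln(4580/1980) / (102 − 43.9)
  = 0.8386 / 58.10 = 0.01443 h⁻¹

0.01443 h⁻¹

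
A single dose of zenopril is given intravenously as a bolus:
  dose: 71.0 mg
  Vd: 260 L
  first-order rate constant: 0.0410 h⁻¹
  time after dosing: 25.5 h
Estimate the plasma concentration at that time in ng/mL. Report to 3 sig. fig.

C₀ = Dose / Vd = 71.00 / 260 = 0.2731 mg/L
C = C₀ · e^(−k·t) = 0.2731 × e^(−0.04100 × 25.5)
  = 0.2731 × 0.3515 = 0.09599 mg/L
Convert: 0.09599 mg/L × 1000 = 95.99 ng/mL

96.0 ng/mL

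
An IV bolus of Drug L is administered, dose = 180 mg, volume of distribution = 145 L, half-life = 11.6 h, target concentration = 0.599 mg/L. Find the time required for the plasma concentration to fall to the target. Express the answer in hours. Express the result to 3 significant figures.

C₀ = Dose / Vd = 180.0 / 145 = 1.241 mg/L
k = ln2 / t½ = 0.693147 / 11.6 = 0.05975 h⁻¹
t = ln(C₀ / C) / k = ln(1.241 / 0.599) / 0.05975
  = ln(2.072) / 0.05975 = 0.7285 / 0.05975 = 12.19 h

12.2 h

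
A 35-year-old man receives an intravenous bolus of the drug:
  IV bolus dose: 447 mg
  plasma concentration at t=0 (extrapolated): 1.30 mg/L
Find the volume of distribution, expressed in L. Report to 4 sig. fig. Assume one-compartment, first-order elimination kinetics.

Vd = Dose / C₀ = 447.0 / 1.30 = 343.8 L

343.8 L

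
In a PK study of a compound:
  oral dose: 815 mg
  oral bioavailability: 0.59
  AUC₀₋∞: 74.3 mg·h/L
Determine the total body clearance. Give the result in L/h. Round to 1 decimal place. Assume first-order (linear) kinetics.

6.5 L/h

CL = F·Dose / AUC = 0.59 × 815 / 74.3 = 6.472 L/h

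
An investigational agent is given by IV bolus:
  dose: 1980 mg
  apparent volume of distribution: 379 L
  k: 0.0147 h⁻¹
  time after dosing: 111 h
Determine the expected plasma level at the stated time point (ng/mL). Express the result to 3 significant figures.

1020 ng/mL

C₀ = Dose / Vd = 1980 / 379 = 5.224 mg/L
C = C₀ · e^(−k·t) = 5.224 × e^(−0.01470 × 111)
  = 5.224 × 0.1956 = 1.022 mg/L
Convert: 1.022 mg/L × 1000 = 1022 ng/mL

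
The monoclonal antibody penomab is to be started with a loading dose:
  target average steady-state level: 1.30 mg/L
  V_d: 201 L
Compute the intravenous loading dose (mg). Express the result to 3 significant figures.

261 mg

LD = Css × Vd = 1.30 × 201 = 261.3 mg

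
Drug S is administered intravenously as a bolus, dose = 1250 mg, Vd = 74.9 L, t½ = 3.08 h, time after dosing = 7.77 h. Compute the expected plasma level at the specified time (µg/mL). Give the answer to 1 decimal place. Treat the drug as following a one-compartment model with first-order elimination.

2.9 µg/mL

C₀ = Dose / Vd = 1250 / 74.9 = 16.69 mg/L
k = ln2 / t½ = 0.693147 / 3.08 = 0.2250 h⁻¹
C = C₀ · e^(−k·t) = 16.69 × e^(−0.2250 × 7.77)
  = 16.69 × 0.1741 = 2.906 mg/L
(2.906 mg/L = 2.906 µg/mL)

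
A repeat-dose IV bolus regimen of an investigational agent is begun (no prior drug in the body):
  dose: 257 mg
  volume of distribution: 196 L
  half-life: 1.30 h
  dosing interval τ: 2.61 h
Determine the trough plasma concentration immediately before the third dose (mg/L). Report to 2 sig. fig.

C₀ per dose = Dose / Vd = 257 / 196 = 1.311 mg/L
k = ln2 / t½ = 0.693147 / 1.30 = 0.5332 h⁻¹
Fraction remaining after one interval: r = e^(−kτ) = e^(−0.5332 × 2.61) = 0.2487
Before dose 3, 2 doses have been given (aged 1τ, 2τ).
C_trough = C₀ × (r + r²) = 1.311 × (0.2487 + 0.06185) = 0.4071 mg/L

0.41 mg/L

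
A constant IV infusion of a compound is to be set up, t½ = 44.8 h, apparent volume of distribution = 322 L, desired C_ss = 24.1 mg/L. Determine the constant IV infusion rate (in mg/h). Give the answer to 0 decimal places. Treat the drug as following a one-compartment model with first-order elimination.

k = ln2 / t½ = 0.693147 / 44.8 = 0.01547 h⁻¹
CL = k × Vd = 0.01547 × 322 = 4.981 L/h
At steady state, infusion rate R₀ = Css × CL = 24.1 × 4.981 = 120.0 mg/h

120 mg/h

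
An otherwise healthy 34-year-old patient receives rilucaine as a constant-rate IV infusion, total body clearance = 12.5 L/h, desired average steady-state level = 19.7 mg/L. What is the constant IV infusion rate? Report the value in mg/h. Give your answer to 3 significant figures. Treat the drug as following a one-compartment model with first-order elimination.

At steady state, infusion rate R₀ = Css × CL = 19.7 × 12.50 = 246.3 mg/h

246 mg/h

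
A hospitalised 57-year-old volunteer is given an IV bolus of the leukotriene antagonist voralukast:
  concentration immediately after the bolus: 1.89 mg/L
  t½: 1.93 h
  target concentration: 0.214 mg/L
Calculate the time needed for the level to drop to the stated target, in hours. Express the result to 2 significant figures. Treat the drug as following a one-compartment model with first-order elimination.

k = ln2 / t½ = 0.693147 / 1.93 = 0.3591 h⁻¹
t = ln(C₀ / C) / k = ln(1.890 / 0.214) / 0.3591
  = ln(8.832) / 0.3591 = 2.178 / 0.3591 = 6.065 h

6.1 h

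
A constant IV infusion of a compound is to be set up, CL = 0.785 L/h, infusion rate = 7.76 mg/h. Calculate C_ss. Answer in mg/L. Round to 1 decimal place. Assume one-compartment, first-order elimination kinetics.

9.9 mg/L

At steady state Css = R₀ / CL = 7.76 / 0.7850 = 9.885 mg/L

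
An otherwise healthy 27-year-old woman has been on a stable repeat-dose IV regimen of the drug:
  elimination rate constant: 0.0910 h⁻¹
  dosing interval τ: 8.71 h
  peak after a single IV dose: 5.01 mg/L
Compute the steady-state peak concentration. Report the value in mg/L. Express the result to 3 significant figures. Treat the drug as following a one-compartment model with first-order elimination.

e^(−kτ) = e^(−0.09100 × 8.71) = 0.4527
Accumulation ratio R = 1 / (1 − e^(−kτ)) = 1 / (1 − 0.4527) = 1.827
Steady-state peak = C₀ × R = 5.01 × 1.827 = 9.153 mg/L

9.15 mg/L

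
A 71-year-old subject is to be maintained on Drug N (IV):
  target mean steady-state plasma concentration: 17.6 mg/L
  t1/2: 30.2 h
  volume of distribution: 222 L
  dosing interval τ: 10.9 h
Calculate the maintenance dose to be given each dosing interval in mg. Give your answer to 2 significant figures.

k = ln2 / t½ = 0.693147 / 30.2 = 0.02295 h⁻¹
CL = k × Vd = 0.02295 × 222 = 5.095 L/h
At steady state, Dose/τ = Css × CL.
Dose = Css × CL × τ = 17.6 × 5.095 × 10.9 = 977.4 mg

980 mg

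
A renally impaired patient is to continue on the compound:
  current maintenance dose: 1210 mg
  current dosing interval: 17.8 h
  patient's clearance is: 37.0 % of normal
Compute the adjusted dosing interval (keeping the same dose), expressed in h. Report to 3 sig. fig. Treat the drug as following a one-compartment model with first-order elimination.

To keep the same average steady-state level, dosing rate must scale with clearance.
CL ratio = 37.0 / 100 = 0.3700
New interval (same dose) = 17.8 / 0.3700 = 48.11 h

48.1 h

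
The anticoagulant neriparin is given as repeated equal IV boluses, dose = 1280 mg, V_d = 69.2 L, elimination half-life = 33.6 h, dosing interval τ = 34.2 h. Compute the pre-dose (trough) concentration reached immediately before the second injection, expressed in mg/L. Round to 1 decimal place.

9.1 mg/L

C₀ per dose = Dose / Vd = 1280 / 69.2 = 18.50 mg/L
k = ln2 / t½ = 0.693147 / 33.6 = 0.02063 h⁻¹
Fraction remaining after one interval: r = e^(−kτ) = e^(−0.02063 × 34.2) = 0.4938
Before dose 2, 1 dose has been given (aged 1τ).
C_trough = C₀ × r = 18.50 × 0.4938 = 9.135 mg/L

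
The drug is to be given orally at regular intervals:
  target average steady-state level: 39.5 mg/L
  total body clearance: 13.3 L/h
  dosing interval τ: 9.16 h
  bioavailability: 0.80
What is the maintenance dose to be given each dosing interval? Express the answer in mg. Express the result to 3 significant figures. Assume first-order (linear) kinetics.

At steady state, F × (Dose/τ) = Css × CL.
Dose = Css × CL × τ / F = 39.5 × 13.30 × 9.16 / 0.80 = 6015 mg

6020 mg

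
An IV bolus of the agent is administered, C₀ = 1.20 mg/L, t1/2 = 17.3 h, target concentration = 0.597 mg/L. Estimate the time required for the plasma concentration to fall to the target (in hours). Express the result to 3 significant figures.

17.4 h

k = ln2 / t½ = 0.693147 / 17.3 = 0.04007 h⁻¹
t = ln(C₀ / C) / k = ln(1.200 / 0.597) / 0.04007
  = ln(2.010) / 0.04007 = 0.6981 / 0.04007 = 17.42 h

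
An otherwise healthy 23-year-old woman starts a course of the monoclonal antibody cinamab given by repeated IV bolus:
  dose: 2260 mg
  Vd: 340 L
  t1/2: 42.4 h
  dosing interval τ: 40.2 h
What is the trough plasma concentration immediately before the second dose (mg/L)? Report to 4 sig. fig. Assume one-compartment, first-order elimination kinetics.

C₀ per dose = Dose / Vd = 2260 / 340 = 6.647 mg/L
k = ln2 / t½ = 0.693147 / 42.4 = 0.01635 h⁻¹
Fraction remaining after one interval: r = e^(−kτ) = e^(−0.01635 × 40.2) = 0.5183
Before dose 2, 1 dose has been given (aged 1τ).
C_trough = C₀ × r = 6.647 × 0.5183 = 3.445 mg/L

3.445 mg/L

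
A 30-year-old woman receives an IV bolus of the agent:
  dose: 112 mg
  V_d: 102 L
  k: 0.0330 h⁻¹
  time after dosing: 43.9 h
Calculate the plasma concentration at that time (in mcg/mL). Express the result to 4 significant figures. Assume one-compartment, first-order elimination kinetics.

C₀ = Dose / Vd = 112.0 / 102 = 1.098 mg/L
C = C₀ · e^(−k·t) = 1.098 × e^(−0.03300 × 43.9)
  = 1.098 × 0.2349 = 0.2579 mg/L
(0.2579 mg/L = 0.2579 mcg/mL)

0.2579 mcg/mL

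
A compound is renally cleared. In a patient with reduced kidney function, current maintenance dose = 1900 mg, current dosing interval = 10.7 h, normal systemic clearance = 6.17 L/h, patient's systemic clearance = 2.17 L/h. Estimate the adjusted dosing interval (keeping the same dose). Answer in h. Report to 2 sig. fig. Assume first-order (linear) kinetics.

To keep the same average steady-state level, dosing rate must scale with clearance.
CL ratio = 2.17 / 6.17 = 0.3517
New interval (same dose) = 10.7 / 0.3517 = 30.42 h

30 h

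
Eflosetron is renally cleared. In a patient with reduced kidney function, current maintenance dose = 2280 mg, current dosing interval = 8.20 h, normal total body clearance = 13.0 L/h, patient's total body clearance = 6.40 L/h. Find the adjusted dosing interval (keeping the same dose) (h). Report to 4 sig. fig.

To keep the same average steady-state level, dosing rate must scale with clearance.
CL ratio = 6.40 / 13.0 = 0.4923
New interval (same dose) = 8.20 / 0.4923 = 16.66 h

16.66 h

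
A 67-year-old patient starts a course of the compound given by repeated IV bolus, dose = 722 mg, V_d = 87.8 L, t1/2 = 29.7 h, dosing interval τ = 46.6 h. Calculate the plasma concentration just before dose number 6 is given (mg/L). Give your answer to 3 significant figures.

C₀ per dose = Dose / Vd = 722 / 87.8 = 8.223 mg/L
k = ln2 / t½ = 0.693147 / 29.7 = 0.02334 h⁻¹
Fraction remaining after one interval: r = e^(−kτ) = e^(−0.02334 × 46.6) = 0.3370
Before dose 6, 5 doses have been given (aged 1τ, 2τ, 3τ, 4τ, 5τ).
C_trough = C₀ × (r + r² + … + r^5) = C₀ × r(1−r^5)/(1−r)
        = 8.223 × 0.3370 × (1 − 0.004347) / (1 − 0.3370) = 4.162 mg/L

4.16 mg/L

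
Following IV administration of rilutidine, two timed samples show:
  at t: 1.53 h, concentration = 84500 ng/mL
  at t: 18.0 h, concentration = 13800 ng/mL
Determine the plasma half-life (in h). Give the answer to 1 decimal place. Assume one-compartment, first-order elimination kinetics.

6.3 h

k = ln(C₁/C₂) / (t₂ − t₁) = ln(84500/13800) / (18.0 − 1.53)
  = 1.812 / 16.47 = 0.1100 h⁻¹
t½ = ln2 / k = 0.693147 / 0.1100 = 6.301 h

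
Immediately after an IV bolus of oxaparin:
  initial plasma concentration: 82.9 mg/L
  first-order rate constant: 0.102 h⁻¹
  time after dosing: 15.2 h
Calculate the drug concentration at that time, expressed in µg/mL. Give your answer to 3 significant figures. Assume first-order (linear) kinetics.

17.6 µg/mL

C = C₀ · e^(−k·t) = 82.90 × e^(−0.1020 × 15.2)
  = 82.90 × 0.2122 = 17.59 mg/L
(17.59 mg/L = 17.59 µg/mL)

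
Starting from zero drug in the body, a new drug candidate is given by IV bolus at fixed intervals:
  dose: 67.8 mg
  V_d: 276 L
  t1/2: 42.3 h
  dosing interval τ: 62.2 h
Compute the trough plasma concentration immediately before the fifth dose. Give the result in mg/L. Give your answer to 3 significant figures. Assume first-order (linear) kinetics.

C₀ per dose = Dose / Vd = 67.8 / 276 = 0.2457 mg/L
k = ln2 / t½ = 0.693147 / 42.3 = 0.01639 h⁻¹
Fraction remaining after one interval: r = e^(−kτ) = e^(−0.01639 × 62.2) = 0.3608
Before dose 5, 4 doses have been given (aged 1τ, 2τ, 3τ, 4τ).
C_trough = C₀ × (r + r² + … + r^4) = C₀ × r(1−r^4)/(1−r)
        = 0.2457 × 0.3608 × (1 − 0.01695) / (1 − 0.3608) = 0.1363 mg/L

0.136 mg/L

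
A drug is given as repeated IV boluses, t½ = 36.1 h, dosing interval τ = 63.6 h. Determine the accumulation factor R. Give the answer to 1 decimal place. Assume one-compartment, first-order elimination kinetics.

1.4

k = ln2 / t½ = 0.693147 / 36.1 = 0.01920 h⁻¹
e^(−kτ) = e^(−0.01920 × 63.6) = 0.2949
Accumulation ratio R = 1 / (1 − e^(−kτ)) = 1 / (1 − 0.2949) = 1.418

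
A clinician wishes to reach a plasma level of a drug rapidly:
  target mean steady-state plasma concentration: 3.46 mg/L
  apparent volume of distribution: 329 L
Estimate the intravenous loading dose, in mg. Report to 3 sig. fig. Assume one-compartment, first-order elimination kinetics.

LD = Css × Vd = 3.46 × 329 = 1138 mg

1140 mg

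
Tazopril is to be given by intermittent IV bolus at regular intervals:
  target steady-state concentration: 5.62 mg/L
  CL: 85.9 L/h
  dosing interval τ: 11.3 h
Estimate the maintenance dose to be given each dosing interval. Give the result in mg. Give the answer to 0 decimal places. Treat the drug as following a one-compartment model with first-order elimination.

5455 mg

At steady state, Dose/τ = Css × CL.
Dose = Css × CL × τ = 5.62 × 85.90 × 11.3 = 5455 mg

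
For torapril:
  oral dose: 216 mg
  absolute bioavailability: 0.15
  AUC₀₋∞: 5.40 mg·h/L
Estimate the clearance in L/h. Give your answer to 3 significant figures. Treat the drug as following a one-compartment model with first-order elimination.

CL = F·Dose / AUC = 0.15 × 216 / 5.40 = 6.000 L/h

6.00 L/h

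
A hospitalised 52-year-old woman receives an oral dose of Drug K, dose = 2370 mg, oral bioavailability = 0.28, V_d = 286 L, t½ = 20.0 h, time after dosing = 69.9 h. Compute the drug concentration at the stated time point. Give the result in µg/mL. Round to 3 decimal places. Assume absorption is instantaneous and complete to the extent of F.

Amount reaching circulation = F × Dose = 0.28 × 2370 = 663.6 mg
C₀ = F·Dose / Vd = 663.6 / 286 = 2.320 mg/L
k = ln2 / t½ = 0.693147 / 20.0 = 0.03466 h⁻¹
C = C₀ · e^(−k·t) = 2.320 × e^(−0.03466 × 69.9)
  = 2.320 × 0.08868 = 0.2057 mg/L
(0.2057 mg/L = 0.2057 µg/mL)

0.206 µg/mL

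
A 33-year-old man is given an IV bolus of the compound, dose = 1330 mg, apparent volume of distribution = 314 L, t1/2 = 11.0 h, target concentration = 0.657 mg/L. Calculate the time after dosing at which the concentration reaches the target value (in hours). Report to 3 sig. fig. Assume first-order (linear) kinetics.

29.6 h

C₀ = Dose / Vd = 1330 / 314 = 4.236 mg/L
k = ln2 / t½ = 0.693147 / 11.0 = 0.06301 h⁻¹
t = ln(C₀ / C) / k = ln(4.236 / 0.657) / 0.06301
  = ln(6.447) / 0.06301 = 1.864 / 0.06301 = 29.58 h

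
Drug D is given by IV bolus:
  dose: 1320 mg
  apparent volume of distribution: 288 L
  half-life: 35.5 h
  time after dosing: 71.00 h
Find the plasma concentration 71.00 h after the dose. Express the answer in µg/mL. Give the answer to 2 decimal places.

1.15 µg/mL

C₀ = Dose / Vd = 1320 / 288 = 4.583 mg/L
k = ln2 / t½ = 0.693147 / 35.5 = 0.01953 h⁻¹
t / t½ = 71.00 / 35.5 = 2 half-lives
C = C₀ × (1/2)^2 = 4.583 × 0.2500 = 1.146 mg/L
(1.146 mg/L = 1.146 µg/mL)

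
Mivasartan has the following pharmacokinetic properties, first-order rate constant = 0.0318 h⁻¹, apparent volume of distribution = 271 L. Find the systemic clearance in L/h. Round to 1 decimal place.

CL = k × Vd = 0.0318 × 271 = 8.618 L/h

8.6 L/h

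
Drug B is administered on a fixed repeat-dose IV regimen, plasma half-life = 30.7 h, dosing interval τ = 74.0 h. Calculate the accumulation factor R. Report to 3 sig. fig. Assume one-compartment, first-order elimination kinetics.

1.23

k = ln2 / t½ = 0.693147 / 30.7 = 0.02258 h⁻¹
e^(−kτ) = e^(−0.02258 × 74.0) = 0.1881
Accumulation ratio R = 1 / (1 − e^(−kτ)) = 1 / (1 − 0.1881) = 1.232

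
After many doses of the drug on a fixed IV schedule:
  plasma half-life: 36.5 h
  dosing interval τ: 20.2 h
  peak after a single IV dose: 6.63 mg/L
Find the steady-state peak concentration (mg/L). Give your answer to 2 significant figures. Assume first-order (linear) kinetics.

k = ln2 / t½ = 0.693147 / 36.5 = 0.01899 h⁻¹
e^(−kτ) = e^(−0.01899 × 20.2) = 0.6814
Accumulation ratio R = 1 / (1 − e^(−kτ)) = 1 / (1 − 0.6814) = 3.139
Steady-state peak = C₀ × R = 6.63 × 3.139 = 20.81 mg/L

21 mg/L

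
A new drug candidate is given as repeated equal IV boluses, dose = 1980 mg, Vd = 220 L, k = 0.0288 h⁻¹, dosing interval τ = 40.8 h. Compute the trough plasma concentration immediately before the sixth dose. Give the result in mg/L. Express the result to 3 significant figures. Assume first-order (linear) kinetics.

4.01 mg/L

C₀ per dose = Dose / Vd = 1980 / 220 = 9.000 mg/L
Fraction remaining after one interval: r = e^(−kτ) = e^(−0.02880 × 40.8) = 0.3088
Before dose 6, 5 doses have been given (aged 1τ, 2τ, 3τ, 4τ, 5τ).
C_trough = C₀ × (r + r² + … + r^5) = C₀ × r(1−r^5)/(1−r)
        = 9.000 × 0.3088 × (1 − 0.002808) / (1 − 0.3088) = 4.010 mg/L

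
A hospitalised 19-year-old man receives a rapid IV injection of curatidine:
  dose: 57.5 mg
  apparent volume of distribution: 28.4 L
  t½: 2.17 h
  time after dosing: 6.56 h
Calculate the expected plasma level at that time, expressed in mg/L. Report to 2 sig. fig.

0.25 mg/L

C₀ = Dose / Vd = 57.50 / 28.4 = 2.025 mg/L
k = ln2 / t½ = 0.693147 / 2.17 = 0.3194 h⁻¹
C = C₀ · e^(−k·t) = 2.025 × e^(−0.3194 × 6.56)
  = 2.025 × 0.1230 = 0.2491 mg/L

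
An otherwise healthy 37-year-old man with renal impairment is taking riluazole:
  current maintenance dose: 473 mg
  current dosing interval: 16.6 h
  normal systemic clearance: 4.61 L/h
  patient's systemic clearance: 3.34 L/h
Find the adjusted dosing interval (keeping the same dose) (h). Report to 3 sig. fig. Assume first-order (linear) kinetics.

To keep the same average steady-state level, dosing rate must scale with clearance.
CL ratio = 3.34 / 4.61 = 0.7245
New interval (same dose) = 16.6 / 0.7245 = 22.91 h

22.9 h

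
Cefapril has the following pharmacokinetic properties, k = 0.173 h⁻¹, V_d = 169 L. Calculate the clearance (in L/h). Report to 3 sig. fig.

CL = k × Vd = 0.173 × 169 = 29.24 L/h

29.2 L/h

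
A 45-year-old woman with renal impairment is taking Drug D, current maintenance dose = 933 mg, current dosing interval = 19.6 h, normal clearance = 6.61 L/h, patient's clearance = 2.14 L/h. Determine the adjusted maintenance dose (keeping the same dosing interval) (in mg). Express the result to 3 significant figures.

302 mg

To keep the same average steady-state level, dosing rate must scale with clearance.
CL ratio = 2.14 / 6.61 = 0.3238
New dose (same interval) = 933 × 0.3238 = 302.1 mg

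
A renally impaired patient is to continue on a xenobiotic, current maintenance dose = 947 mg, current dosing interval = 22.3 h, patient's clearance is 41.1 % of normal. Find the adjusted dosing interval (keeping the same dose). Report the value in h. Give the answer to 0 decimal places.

To keep the same average steady-state level, dosing rate must scale with clearance.
CL ratio = 41.1 / 100 = 0.4110
New interval (same dose) = 22.3 / 0.4110 = 54.26 h

54 h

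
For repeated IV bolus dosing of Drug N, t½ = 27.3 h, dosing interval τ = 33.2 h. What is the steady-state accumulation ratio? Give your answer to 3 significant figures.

k = ln2 / t½ = 0.693147 / 27.3 = 0.02539 h⁻¹
e^(−kτ) = e^(−0.02539 × 33.2) = 0.4304
Accumulation ratio R = 1 / (1 − e^(−kτ)) = 1 / (1 − 0.4304) = 1.756

1.76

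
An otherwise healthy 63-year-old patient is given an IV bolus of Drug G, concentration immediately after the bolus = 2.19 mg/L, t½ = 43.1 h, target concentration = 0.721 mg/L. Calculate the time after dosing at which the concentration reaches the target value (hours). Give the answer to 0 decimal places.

69 h

k = ln2 / t½ = 0.693147 / 43.1 = 0.01608 h⁻¹
t = ln(C₀ / C) / k = ln(2.190 / 0.721) / 0.01608
  = ln(3.037) / 0.01608 = 1.111 / 0.01608 = 69.09 h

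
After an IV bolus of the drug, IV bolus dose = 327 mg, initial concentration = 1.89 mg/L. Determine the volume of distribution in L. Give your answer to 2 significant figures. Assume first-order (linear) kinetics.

170 L

Vd = Dose / C₀ = 327.0 / 1.89 = 173.0 L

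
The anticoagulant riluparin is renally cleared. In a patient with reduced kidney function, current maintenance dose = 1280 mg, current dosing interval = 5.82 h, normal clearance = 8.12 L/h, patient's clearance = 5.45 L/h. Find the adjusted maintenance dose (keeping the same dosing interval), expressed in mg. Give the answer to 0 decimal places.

To keep the same average steady-state level, dosing rate must scale with clearance.
CL ratio = 5.45 / 8.12 = 0.6712
New dose (same interval) = 1280 × 0.6712 = 859.1 mg

859 mg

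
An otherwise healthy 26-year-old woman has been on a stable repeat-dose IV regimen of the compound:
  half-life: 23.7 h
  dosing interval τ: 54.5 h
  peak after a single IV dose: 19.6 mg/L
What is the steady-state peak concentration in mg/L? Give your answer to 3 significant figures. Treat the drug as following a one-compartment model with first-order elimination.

24.6 mg/L

k = ln2 / t½ = 0.693147 / 23.7 = 0.02925 h⁻¹
e^(−kτ) = e^(−0.02925 × 54.5) = 0.2031
Accumulation ratio R = 1 / (1 − e^(−kτ)) = 1 / (1 − 0.2031) = 1.255
Steady-state peak = C₀ × R = 19.6 × 1.255 = 24.60 mg/L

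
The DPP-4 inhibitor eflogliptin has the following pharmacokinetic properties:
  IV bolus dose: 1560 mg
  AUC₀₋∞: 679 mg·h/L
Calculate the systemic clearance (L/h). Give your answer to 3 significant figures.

2.30 L/h

CL = Dose / AUC = 1560 / 679 = 2.297 L/h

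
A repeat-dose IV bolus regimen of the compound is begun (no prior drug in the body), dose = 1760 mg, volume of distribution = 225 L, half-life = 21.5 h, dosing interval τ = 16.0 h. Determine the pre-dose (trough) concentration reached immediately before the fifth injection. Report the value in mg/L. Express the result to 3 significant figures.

10.1 mg/L

C₀ per dose = Dose / Vd = 1760 / 225 = 7.822 mg/L
k = ln2 / t½ = 0.693147 / 21.5 = 0.03224 h⁻¹
Fraction remaining after one interval: r = e^(−kτ) = e^(−0.03224 × 16.0) = 0.5970
Before dose 5, 4 doses have been given (aged 1τ, 2τ, 3τ, 4τ).
C_trough = C₀ × (r + r² + … + r^4) = C₀ × r(1−r^4)/(1−r)
        = 7.822 × 0.5970 × (1 − 0.1270) / (1 − 0.5970) = 10.12 mg/L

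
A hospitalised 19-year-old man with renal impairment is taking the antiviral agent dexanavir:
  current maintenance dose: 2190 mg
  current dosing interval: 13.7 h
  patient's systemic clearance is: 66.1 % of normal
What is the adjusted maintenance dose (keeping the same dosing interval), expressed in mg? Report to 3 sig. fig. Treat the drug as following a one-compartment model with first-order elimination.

To keep the same average steady-state level, dosing rate must scale with clearance.
CL ratio = 66.1 / 100 = 0.6610
New dose (same interval) = 2190 × 0.6610 = 1448 mg

1450 mg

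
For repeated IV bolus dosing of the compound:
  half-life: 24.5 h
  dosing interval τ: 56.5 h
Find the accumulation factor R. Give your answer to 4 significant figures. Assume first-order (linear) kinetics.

k = ln2 / t½ = 0.693147 / 24.5 = 0.02829 h⁻¹
e^(−kτ) = e^(−0.02829 × 56.5) = 0.2022
Accumulation ratio R = 1 / (1 − e^(−kτ)) = 1 / (1 − 0.2022) = 1.253

1.253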